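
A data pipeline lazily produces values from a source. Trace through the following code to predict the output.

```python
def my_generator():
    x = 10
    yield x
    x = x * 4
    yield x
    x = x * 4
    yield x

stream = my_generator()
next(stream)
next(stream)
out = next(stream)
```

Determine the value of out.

Step 1: Trace through generator execution:
  Yield 1: x starts at 10, yield 10
  Yield 2: x = 10 * 4 = 40, yield 40
  Yield 3: x = 40 * 4 = 160, yield 160
Step 2: First next() gets 10, second next() gets the second value, third next() yields 160.
Therefore out = 160.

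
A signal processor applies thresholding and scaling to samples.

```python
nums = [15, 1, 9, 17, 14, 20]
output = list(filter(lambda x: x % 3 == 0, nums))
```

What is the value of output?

Step 1: Filter elements divisible by 3:
  15 % 3 = 0: kept
  1 % 3 = 1: removed
  9 % 3 = 0: kept
  17 % 3 = 2: removed
  14 % 3 = 2: removed
  20 % 3 = 2: removed
Therefore output = [15, 9].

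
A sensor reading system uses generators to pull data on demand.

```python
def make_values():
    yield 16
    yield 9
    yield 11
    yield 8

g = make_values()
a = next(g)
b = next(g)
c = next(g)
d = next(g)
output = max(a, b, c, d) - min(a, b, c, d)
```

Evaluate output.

Step 1: Create generator and consume all values:
  a = next(g) = 16
  b = next(g) = 9
  c = next(g) = 11
  d = next(g) = 8
Step 2: max = 16, min = 8, output = 16 - 8 = 8.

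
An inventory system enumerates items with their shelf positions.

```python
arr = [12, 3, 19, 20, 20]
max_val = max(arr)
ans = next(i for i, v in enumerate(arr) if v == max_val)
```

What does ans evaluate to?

Step 1: max([12, 3, 19, 20, 20]) = 20.
Step 2: Find first index where value == 20:
  Index 0: 12 != 20
  Index 1: 3 != 20
  Index 2: 19 != 20
  Index 3: 20 == 20, found!
Therefore ans = 3.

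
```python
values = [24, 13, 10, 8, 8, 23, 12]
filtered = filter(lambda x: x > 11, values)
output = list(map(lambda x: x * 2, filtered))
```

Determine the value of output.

Step 1: Filter values for elements > 11:
  24: kept
  13: kept
  10: removed
  8: removed
  8: removed
  23: kept
  12: kept
Step 2: Map x * 2 on filtered [24, 13, 23, 12]:
  24 -> 48
  13 -> 26
  23 -> 46
  12 -> 24
Therefore output = [48, 26, 46, 24].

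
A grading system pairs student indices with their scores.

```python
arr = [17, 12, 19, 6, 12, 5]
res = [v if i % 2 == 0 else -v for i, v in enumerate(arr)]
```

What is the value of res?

Step 1: For each (i, v), keep v if i is even, negate if odd:
  i=0 (even): keep 17
  i=1 (odd): negate to -12
  i=2 (even): keep 19
  i=3 (odd): negate to -6
  i=4 (even): keep 12
  i=5 (odd): negate to -5
Therefore res = [17, -12, 19, -6, 12, -5].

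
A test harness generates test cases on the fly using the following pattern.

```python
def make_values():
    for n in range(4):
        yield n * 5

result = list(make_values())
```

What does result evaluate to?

Step 1: For each n in range(4), yield n * 5:
  n=0: yield 0 * 5 = 0
  n=1: yield 1 * 5 = 5
  n=2: yield 2 * 5 = 10
  n=3: yield 3 * 5 = 15
Therefore result = [0, 5, 10, 15].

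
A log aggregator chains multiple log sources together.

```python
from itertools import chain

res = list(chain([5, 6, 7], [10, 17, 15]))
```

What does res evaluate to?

Step 1: chain() concatenates iterables: [5, 6, 7] + [10, 17, 15].
Therefore res = [5, 6, 7, 10, 17, 15].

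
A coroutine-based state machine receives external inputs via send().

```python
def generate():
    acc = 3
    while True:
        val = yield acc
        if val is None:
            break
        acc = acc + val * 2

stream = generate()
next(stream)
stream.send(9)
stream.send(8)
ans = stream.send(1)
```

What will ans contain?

Step 1: next() -> yield acc=3.
Step 2: send(9) -> val=9, acc = 3 + 9*2 = 21, yield 21.
Step 3: send(8) -> val=8, acc = 21 + 8*2 = 37, yield 37.
Step 4: send(1) -> val=1, acc = 37 + 1*2 = 39, yield 39.
Therefore ans = 39.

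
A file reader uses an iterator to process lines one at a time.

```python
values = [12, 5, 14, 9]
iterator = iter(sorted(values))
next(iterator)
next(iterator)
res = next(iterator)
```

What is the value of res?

Step 1: sorted([12, 5, 14, 9]) = [5, 9, 12, 14].
Step 2: Create iterator and skip 2 elements.
Step 3: next() returns 12.
Therefore res = 12.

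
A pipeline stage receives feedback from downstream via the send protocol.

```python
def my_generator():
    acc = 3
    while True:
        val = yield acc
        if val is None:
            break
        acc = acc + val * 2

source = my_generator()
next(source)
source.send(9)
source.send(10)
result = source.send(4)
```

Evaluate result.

Step 1: next() -> yield acc=3.
Step 2: send(9) -> val=9, acc = 3 + 9*2 = 21, yield 21.
Step 3: send(10) -> val=10, acc = 21 + 10*2 = 41, yield 41.
Step 4: send(4) -> val=4, acc = 41 + 4*2 = 49, yield 49.
Therefore result = 49.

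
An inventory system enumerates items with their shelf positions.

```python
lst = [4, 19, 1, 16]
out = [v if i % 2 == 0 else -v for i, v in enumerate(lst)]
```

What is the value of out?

Step 1: For each (i, v), keep v if i is even, negate if odd:
  i=0 (even): keep 4
  i=1 (odd): negate to -19
  i=2 (even): keep 1
  i=3 (odd): negate to -16
Therefore out = [4, -19, 1, -16].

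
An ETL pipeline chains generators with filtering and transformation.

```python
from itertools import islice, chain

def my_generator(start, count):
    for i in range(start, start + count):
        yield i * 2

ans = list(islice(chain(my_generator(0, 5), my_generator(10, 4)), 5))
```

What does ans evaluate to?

Step 1: my_generator(0, 5) yields [0, 2, 4, 6, 8].
Step 2: my_generator(10, 4) yields [20, 22, 24, 26].
Step 3: chain concatenates: [0, 2, 4, 6, 8, 20, 22, 24, 26].
Step 4: islice takes first 5: [0, 2, 4, 6, 8].
Therefore ans = [0, 2, 4, 6, 8].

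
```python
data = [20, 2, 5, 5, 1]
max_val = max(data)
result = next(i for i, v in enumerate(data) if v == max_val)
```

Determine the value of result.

Step 1: max([20, 2, 5, 5, 1]) = 20.
Step 2: Find first index where value == 20:
  Index 0: 20 == 20, found!
Therefore result = 0.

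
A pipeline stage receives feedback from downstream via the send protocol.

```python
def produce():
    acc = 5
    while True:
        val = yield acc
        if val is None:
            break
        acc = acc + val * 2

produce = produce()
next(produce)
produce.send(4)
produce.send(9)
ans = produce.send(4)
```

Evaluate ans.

Step 1: next() -> yield acc=5.
Step 2: send(4) -> val=4, acc = 5 + 4*2 = 13, yield 13.
Step 3: send(9) -> val=9, acc = 13 + 9*2 = 31, yield 31.
Step 4: send(4) -> val=4, acc = 31 + 4*2 = 39, yield 39.
Therefore ans = 39.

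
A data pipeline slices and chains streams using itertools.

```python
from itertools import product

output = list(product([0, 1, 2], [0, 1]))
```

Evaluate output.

Step 1: product([0, 1, 2], [0, 1]) gives all pairs:
  (0, 0)
  (0, 1)
  (1, 0)
  (1, 1)
  (2, 0)
  (2, 1)
Therefore output = [(0, 0), (0, 1), (1, 0), (1, 1), (2, 0), (2, 1)].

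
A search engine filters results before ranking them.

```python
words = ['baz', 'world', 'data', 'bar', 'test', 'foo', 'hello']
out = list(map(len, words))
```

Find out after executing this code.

Step 1: Map len() to each word:
  'baz' -> 3
  'world' -> 5
  'data' -> 4
  'bar' -> 3
  'test' -> 4
  'foo' -> 3
  'hello' -> 5
Therefore out = [3, 5, 4, 3, 4, 3, 5].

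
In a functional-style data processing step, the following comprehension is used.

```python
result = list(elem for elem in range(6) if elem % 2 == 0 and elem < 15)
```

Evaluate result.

Step 1: Filter range(6) where elem % 2 == 0 and elem < 15:
  elem=0: both conditions met, included
  elem=1: excluded (1 % 2 != 0)
  elem=2: both conditions met, included
  elem=3: excluded (3 % 2 != 0)
  elem=4: both conditions met, included
  elem=5: excluded (5 % 2 != 0)
Therefore result = [0, 2, 4].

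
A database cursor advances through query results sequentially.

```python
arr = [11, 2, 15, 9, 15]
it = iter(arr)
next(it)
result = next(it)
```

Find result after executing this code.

Step 1: Create iterator over [11, 2, 15, 9, 15].
Step 2: next() consumes 11.
Step 3: next() returns 2.
Therefore result = 2.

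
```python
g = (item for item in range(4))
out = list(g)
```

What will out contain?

Step 1: Generator expression iterates range(4): [0, 1, 2, 3].
Step 2: list() collects all values.
Therefore out = [0, 1, 2, 3].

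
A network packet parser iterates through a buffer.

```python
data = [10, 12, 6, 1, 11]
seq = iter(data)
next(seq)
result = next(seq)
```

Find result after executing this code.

Step 1: Create iterator over [10, 12, 6, 1, 11].
Step 2: next() consumes 10.
Step 3: next() returns 12.
Therefore result = 12.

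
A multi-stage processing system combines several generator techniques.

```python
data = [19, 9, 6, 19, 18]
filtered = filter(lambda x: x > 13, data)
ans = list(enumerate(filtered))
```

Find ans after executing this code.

Step 1: Filter [19, 9, 6, 19, 18] for > 13: [19, 19, 18].
Step 2: enumerate re-indexes from 0: [(0, 19), (1, 19), (2, 18)].
Therefore ans = [(0, 19), (1, 19), (2, 18)].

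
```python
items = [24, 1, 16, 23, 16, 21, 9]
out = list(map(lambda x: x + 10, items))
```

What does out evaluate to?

Step 1: Apply lambda x: x + 10 to each element:
  24 -> 34
  1 -> 11
  16 -> 26
  23 -> 33
  16 -> 26
  21 -> 31
  9 -> 19
Therefore out = [34, 11, 26, 33, 26, 31, 19].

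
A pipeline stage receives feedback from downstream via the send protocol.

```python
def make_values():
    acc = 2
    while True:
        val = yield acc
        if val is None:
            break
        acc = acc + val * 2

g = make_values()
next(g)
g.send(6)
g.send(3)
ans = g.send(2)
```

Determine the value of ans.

Step 1: next() -> yield acc=2.
Step 2: send(6) -> val=6, acc = 2 + 6*2 = 14, yield 14.
Step 3: send(3) -> val=3, acc = 14 + 3*2 = 20, yield 20.
Step 4: send(2) -> val=2, acc = 20 + 2*2 = 24, yield 24.
Therefore ans = 24.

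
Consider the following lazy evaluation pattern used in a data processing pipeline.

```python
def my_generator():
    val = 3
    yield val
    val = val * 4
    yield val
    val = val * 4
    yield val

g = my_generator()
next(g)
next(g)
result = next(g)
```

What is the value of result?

Step 1: Trace through generator execution:
  Yield 1: val starts at 3, yield 3
  Yield 2: val = 3 * 4 = 12, yield 12
  Yield 3: val = 12 * 4 = 48, yield 48
Step 2: First next() gets 3, second next() gets the second value, third next() yields 48.
Therefore result = 48.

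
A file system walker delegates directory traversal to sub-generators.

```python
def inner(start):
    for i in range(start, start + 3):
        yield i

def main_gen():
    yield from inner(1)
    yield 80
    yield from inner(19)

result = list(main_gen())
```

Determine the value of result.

Step 1: main_gen() delegates to inner(1):
  yield 1
  yield 2
  yield 3
Step 2: yield 80
Step 3: Delegates to inner(19):
  yield 19
  yield 20
  yield 21
Therefore result = [1, 2, 3, 80, 19, 20, 21].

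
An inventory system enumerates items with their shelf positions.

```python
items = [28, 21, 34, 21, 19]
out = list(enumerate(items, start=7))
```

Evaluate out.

Step 1: enumerate with start=7:
  (7, 28)
  (8, 21)
  (9, 34)
  (10, 21)
  (11, 19)
Therefore out = [(7, 28), (8, 21), (9, 34), (10, 21), (11, 19)].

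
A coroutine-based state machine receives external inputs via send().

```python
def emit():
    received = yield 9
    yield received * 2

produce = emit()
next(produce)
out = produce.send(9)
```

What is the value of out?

Step 1: next(produce) advances to first yield, producing 9.
Step 2: send(9) resumes, received = 9.
Step 3: yield received * 2 = 9 * 2 = 18.
Therefore out = 18.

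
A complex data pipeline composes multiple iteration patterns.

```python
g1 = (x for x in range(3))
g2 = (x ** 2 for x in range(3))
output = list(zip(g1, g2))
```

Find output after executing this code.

Step 1: g1 produces [0, 1, 2].
Step 2: g2 produces [0, 1, 4].
Step 3: zip pairs them: [(0, 0), (1, 1), (2, 4)].
Therefore output = [(0, 0), (1, 1), (2, 4)].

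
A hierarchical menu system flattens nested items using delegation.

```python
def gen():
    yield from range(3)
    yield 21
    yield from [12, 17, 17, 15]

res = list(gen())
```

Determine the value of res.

Step 1: Trace yields in order:
  yield 0
  yield 1
  yield 2
  yield 21
  yield 12
  yield 17
  yield 17
  yield 15
Therefore res = [0, 1, 2, 21, 12, 17, 17, 15].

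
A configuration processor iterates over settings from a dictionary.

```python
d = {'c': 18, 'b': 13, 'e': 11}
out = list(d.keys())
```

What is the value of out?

Step 1: d.keys() returns the dictionary keys in insertion order.
Therefore out = ['c', 'b', 'e'].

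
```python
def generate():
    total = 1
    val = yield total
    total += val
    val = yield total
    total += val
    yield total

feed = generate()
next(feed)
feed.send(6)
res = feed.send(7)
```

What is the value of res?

Step 1: next() -> yield total=1.
Step 2: send(6) -> val=6, total = 1+6 = 7, yield 7.
Step 3: send(7) -> val=7, total = 7+7 = 14, yield 14.
Therefore res = 14.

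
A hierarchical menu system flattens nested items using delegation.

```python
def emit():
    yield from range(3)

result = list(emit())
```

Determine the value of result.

Step 1: yield from delegates to the iterable, yielding each element.
Step 2: Collected values: [0, 1, 2].
Therefore result = [0, 1, 2].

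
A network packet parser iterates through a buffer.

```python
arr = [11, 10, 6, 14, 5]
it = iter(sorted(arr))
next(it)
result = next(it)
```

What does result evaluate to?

Step 1: sorted([11, 10, 6, 14, 5]) = [5, 6, 10, 11, 14].
Step 2: Create iterator and skip 1 elements.
Step 3: next() returns 6.
Therefore result = 6.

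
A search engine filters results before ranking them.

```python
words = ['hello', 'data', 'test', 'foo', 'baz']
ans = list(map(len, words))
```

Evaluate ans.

Step 1: Map len() to each word:
  'hello' -> 5
  'data' -> 4
  'test' -> 4
  'foo' -> 3
  'baz' -> 3
Therefore ans = [5, 4, 4, 3, 3].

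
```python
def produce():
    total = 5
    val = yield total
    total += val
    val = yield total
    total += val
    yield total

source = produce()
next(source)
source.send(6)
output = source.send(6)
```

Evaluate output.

Step 1: next() -> yield total=5.
Step 2: send(6) -> val=6, total = 5+6 = 11, yield 11.
Step 3: send(6) -> val=6, total = 11+6 = 17, yield 17.
Therefore output = 17.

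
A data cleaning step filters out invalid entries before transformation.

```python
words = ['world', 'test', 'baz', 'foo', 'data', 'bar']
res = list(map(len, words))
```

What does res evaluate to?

Step 1: Map len() to each word:
  'world' -> 5
  'test' -> 4
  'baz' -> 3
  'foo' -> 3
  'data' -> 4
  'bar' -> 3
Therefore res = [5, 4, 3, 3, 4, 3].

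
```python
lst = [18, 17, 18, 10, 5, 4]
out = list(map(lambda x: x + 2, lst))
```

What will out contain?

Step 1: Apply lambda x: x + 2 to each element:
  18 -> 20
  17 -> 19
  18 -> 20
  10 -> 12
  5 -> 7
  4 -> 6
Therefore out = [20, 19, 20, 12, 7, 6].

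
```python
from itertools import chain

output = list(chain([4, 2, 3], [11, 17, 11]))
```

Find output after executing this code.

Step 1: chain() concatenates iterables: [4, 2, 3] + [11, 17, 11].
Therefore output = [4, 2, 3, 11, 17, 11].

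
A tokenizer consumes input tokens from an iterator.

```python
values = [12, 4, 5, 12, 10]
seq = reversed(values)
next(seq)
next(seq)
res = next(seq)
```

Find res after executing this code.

Step 1: reversed([12, 4, 5, 12, 10]) gives iterator: [10, 12, 5, 4, 12].
Step 2: First next() = 10, second next() = 12.
Step 3: Third next() = 5.
Therefore res = 5.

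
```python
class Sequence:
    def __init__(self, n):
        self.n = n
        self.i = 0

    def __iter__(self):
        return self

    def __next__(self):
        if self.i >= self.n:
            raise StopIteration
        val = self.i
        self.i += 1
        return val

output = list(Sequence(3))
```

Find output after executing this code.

Step 1: Sequence(3) creates an iterator counting 0 to 2.
Step 2: list() consumes all values: [0, 1, 2].
Therefore output = [0, 1, 2].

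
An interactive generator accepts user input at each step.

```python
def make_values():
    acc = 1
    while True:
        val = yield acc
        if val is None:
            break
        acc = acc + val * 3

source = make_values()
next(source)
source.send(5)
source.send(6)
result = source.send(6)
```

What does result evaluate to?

Step 1: next() -> yield acc=1.
Step 2: send(5) -> val=5, acc = 1 + 5*3 = 16, yield 16.
Step 3: send(6) -> val=6, acc = 16 + 6*3 = 34, yield 34.
Step 4: send(6) -> val=6, acc = 34 + 6*3 = 52, yield 52.
Therefore result = 52.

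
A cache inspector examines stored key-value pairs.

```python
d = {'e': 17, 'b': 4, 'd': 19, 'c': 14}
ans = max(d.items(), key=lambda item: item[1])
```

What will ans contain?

Step 1: Find item with maximum value:
  ('e', 17)
  ('b', 4)
  ('d', 19)
  ('c', 14)
Step 2: Maximum value is 19 at key 'd'.
Therefore ans = ('d', 19).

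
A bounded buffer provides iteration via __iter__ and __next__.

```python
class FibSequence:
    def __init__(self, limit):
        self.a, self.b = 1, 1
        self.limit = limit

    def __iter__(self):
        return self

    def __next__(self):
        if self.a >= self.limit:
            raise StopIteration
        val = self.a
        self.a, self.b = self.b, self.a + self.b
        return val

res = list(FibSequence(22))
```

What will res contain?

Step 1: Fibonacci-like sequence (a=1, b=1) until >= 22:
  Yield 1, then a,b = 1,2
  Yield 1, then a,b = 2,3
  Yield 2, then a,b = 3,5
  Yield 3, then a,b = 5,8
  Yield 5, then a,b = 8,13
  Yield 8, then a,b = 13,21
  Yield 13, then a,b = 21,34
  Yield 21, then a,b = 34,55
Step 2: 34 >= 22, stop.
Therefore res = [1, 1, 2, 3, 5, 8, 13, 21].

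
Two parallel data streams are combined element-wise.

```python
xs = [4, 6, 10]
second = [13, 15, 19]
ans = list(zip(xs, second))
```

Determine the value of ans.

Step 1: zip pairs elements at same index:
  Index 0: (4, 13)
  Index 1: (6, 15)
  Index 2: (10, 19)
Therefore ans = [(4, 13), (6, 15), (10, 19)].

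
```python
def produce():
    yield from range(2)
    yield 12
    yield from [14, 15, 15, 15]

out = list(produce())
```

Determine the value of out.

Step 1: Trace yields in order:
  yield 0
  yield 1
  yield 12
  yield 14
  yield 15
  yield 15
  yield 15
Therefore out = [0, 1, 12, 14, 15, 15, 15].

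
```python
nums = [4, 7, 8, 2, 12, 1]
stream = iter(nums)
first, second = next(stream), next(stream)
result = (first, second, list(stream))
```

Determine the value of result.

Step 1: Create iterator over [4, 7, 8, 2, 12, 1].
Step 2: first = 4, second = 7.
Step 3: Remaining elements: [8, 2, 12, 1].
Therefore result = (4, 7, [8, 2, 12, 1]).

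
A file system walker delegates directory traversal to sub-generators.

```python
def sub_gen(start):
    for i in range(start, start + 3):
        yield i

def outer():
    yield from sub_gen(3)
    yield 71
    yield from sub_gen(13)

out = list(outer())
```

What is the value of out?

Step 1: outer() delegates to sub_gen(3):
  yield 3
  yield 4
  yield 5
Step 2: yield 71
Step 3: Delegates to sub_gen(13):
  yield 13
  yield 14
  yield 15
Therefore out = [3, 4, 5, 71, 13, 14, 15].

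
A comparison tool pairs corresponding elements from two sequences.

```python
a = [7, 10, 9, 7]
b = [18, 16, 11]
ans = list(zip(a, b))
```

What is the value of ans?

Step 1: zip stops at shortest (len(a)=4, len(b)=3):
  Index 0: (7, 18)
  Index 1: (10, 16)
  Index 2: (9, 11)
Step 2: Last element of a (7) has no pair, dropped.
Therefore ans = [(7, 18), (10, 16), (9, 11)].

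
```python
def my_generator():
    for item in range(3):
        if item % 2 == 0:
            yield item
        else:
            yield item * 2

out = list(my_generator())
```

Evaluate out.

Step 1: For each item in range(3), yield item if even, else item*2:
  item=0 (even): yield 0
  item=1 (odd): yield 1*2 = 2
  item=2 (even): yield 2
Therefore out = [0, 2, 2].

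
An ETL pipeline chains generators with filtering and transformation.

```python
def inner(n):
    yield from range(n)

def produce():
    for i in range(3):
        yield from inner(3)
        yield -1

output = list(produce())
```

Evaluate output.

Step 1: For each i in range(3):
  i=0: yield from inner(3) -> [0, 1, 2], then yield -1
  i=1: yield from inner(3) -> [0, 1, 2], then yield -1
  i=2: yield from inner(3) -> [0, 1, 2], then yield -1
Therefore output = [0, 1, 2, -1, 0, 1, 2, -1, 0, 1, 2, -1].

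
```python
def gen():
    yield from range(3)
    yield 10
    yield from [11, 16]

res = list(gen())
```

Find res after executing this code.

Step 1: Trace yields in order:
  yield 0
  yield 1
  yield 2
  yield 10
  yield 11
  yield 16
Therefore res = [0, 1, 2, 10, 11, 16].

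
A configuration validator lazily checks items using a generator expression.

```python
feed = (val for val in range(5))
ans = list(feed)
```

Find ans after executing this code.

Step 1: Generator expression iterates range(5): [0, 1, 2, 3, 4].
Step 2: list() collects all values.
Therefore ans = [0, 1, 2, 3, 4].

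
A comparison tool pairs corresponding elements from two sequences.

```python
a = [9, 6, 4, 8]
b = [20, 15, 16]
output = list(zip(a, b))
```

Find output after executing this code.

Step 1: zip stops at shortest (len(a)=4, len(b)=3):
  Index 0: (9, 20)
  Index 1: (6, 15)
  Index 2: (4, 16)
Step 2: Last element of a (8) has no pair, dropped.
Therefore output = [(9, 20), (6, 15), (4, 16)].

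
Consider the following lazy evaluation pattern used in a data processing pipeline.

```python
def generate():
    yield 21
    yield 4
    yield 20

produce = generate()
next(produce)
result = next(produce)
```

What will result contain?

Step 1: generate() creates a generator.
Step 2: next(produce) yields 21 (consumed and discarded).
Step 3: next(produce) yields 4, assigned to result.
Therefore result = 4.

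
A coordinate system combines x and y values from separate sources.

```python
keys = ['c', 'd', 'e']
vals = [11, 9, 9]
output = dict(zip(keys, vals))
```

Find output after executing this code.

Step 1: zip pairs keys with values:
  'c' -> 11
  'd' -> 9
  'e' -> 9
Therefore output = {'c': 11, 'd': 9, 'e': 9}.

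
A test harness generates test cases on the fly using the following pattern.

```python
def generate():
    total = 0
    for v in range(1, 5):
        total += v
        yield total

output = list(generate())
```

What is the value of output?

Step 1: Generator accumulates running sum:
  v=1: total = 1, yield 1
  v=2: total = 3, yield 3
  v=3: total = 6, yield 6
  v=4: total = 10, yield 10
Therefore output = [1, 3, 6, 10].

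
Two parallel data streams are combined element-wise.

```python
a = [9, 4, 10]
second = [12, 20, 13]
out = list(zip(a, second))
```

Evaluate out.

Step 1: zip pairs elements at same index:
  Index 0: (9, 12)
  Index 1: (4, 20)
  Index 2: (10, 13)
Therefore out = [(9, 12), (4, 20), (10, 13)].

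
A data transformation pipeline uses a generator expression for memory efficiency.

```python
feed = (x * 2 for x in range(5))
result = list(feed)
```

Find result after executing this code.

Step 1: For each x in range(5), compute x*2:
  x=0: 0*2 = 0
  x=1: 1*2 = 2
  x=2: 2*2 = 4
  x=3: 3*2 = 6
  x=4: 4*2 = 8
Therefore result = [0, 2, 4, 6, 8].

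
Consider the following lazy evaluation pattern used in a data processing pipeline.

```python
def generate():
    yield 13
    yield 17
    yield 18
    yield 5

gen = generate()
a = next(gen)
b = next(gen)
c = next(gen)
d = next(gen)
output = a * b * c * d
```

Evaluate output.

Step 1: Create generator and consume all values:
  a = next(gen) = 13
  b = next(gen) = 17
  c = next(gen) = 18
  d = next(gen) = 5
Step 2: output = 13 * 17 * 18 * 5 = 19890.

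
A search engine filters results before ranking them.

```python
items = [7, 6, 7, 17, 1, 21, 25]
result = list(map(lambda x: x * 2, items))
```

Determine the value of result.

Step 1: Apply lambda x: x * 2 to each element:
  7 -> 14
  6 -> 12
  7 -> 14
  17 -> 34
  1 -> 2
  21 -> 42
  25 -> 50
Therefore result = [14, 12, 14, 34, 2, 42, 50].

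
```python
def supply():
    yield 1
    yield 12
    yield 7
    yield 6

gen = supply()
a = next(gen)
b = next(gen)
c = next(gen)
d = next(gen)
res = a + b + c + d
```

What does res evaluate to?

Step 1: Create generator and consume all values:
  a = next(gen) = 1
  b = next(gen) = 12
  c = next(gen) = 7
  d = next(gen) = 6
Step 2: res = 1 + 12 + 7 + 6 = 26.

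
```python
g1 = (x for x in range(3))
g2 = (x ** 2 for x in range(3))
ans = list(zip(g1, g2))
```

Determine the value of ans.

Step 1: g1 produces [0, 1, 2].
Step 2: g2 produces [0, 1, 4].
Step 3: zip pairs them: [(0, 0), (1, 1), (2, 4)].
Therefore ans = [(0, 0), (1, 1), (2, 4)].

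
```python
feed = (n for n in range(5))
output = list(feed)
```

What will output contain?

Step 1: Generator expression iterates range(5): [0, 1, 2, 3, 4].
Step 2: list() collects all values.
Therefore output = [0, 1, 2, 3, 4].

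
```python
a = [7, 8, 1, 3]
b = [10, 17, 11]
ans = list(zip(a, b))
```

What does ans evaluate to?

Step 1: zip stops at shortest (len(a)=4, len(b)=3):
  Index 0: (7, 10)
  Index 1: (8, 17)
  Index 2: (1, 11)
Step 2: Last element of a (3) has no pair, dropped.
Therefore ans = [(7, 10), (8, 17), (1, 11)].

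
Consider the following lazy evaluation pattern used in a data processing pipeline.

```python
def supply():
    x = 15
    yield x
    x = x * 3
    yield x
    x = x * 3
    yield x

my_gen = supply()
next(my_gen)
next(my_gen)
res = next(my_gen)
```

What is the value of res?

Step 1: Trace through generator execution:
  Yield 1: x starts at 15, yield 15
  Yield 2: x = 15 * 3 = 45, yield 45
  Yield 3: x = 45 * 3 = 135, yield 135
Step 2: First next() gets 15, second next() gets the second value, third next() yields 135.
Therefore res = 135.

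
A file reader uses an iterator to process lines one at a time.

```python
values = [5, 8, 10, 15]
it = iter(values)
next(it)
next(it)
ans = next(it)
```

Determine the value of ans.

Step 1: Create iterator over [5, 8, 10, 15].
Step 2: next() consumes 5.
Step 3: next() consumes 8.
Step 4: next() returns 10.
Therefore ans = 10.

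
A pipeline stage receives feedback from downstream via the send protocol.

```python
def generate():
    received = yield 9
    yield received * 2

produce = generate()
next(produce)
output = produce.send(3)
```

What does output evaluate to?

Step 1: next(produce) advances to first yield, producing 9.
Step 2: send(3) resumes, received = 3.
Step 3: yield received * 2 = 3 * 2 = 6.
Therefore output = 6.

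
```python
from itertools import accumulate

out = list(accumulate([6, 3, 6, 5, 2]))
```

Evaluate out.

Step 1: accumulate computes running sums:
  + 6 = 6
  + 3 = 9
  + 6 = 15
  + 5 = 20
  + 2 = 22
Therefore out = [6, 9, 15, 20, 22].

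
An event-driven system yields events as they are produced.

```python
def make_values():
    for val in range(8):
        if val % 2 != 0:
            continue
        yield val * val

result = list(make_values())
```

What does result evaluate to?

Step 1: Only yield val**2 when val is divisible by 2:
  val=0: 0 % 2 == 0, yield 0**2 = 0
  val=2: 2 % 2 == 0, yield 2**2 = 4
  val=4: 4 % 2 == 0, yield 4**2 = 16
  val=6: 6 % 2 == 0, yield 6**2 = 36
Therefore result = [0, 4, 16, 36].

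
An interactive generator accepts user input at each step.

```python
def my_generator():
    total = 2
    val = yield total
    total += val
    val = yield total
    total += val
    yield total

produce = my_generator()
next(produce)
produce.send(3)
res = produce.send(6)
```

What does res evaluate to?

Step 1: next() -> yield total=2.
Step 2: send(3) -> val=3, total = 2+3 = 5, yield 5.
Step 3: send(6) -> val=6, total = 5+6 = 11, yield 11.
Therefore res = 11.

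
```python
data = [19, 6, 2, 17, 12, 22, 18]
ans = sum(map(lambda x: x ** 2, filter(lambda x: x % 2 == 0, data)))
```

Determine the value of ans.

Step 1: Filter even numbers from [19, 6, 2, 17, 12, 22, 18]: [6, 2, 12, 22, 18]
Step 2: Square each: [36, 4, 144, 484, 324]
Step 3: Sum = 992.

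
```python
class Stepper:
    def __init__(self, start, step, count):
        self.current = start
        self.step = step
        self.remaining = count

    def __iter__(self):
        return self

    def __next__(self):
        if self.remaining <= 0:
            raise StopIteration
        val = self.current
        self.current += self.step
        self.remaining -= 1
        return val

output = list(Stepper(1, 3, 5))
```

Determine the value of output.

Step 1: Stepper starts at 1, increments by 3, for 5 steps:
  Yield 1, then current += 3
  Yield 4, then current += 3
  Yield 7, then current += 3
  Yield 10, then current += 3
  Yield 13, then current += 3
Therefore output = [1, 4, 7, 10, 13].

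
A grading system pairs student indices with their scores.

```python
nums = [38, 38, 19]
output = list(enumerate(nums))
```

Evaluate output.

Step 1: enumerate pairs each element with its index:
  (0, 38)
  (1, 38)
  (2, 19)
Therefore output = [(0, 38), (1, 38), (2, 19)].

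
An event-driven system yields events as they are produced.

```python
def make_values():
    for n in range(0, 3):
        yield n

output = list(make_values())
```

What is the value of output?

Step 1: The generator yields each value from range(0, 3).
Step 2: list() consumes all yields: [0, 1, 2].
Therefore output = [0, 1, 2].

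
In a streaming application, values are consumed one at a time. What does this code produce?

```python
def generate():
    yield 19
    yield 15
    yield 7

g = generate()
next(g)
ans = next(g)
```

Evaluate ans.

Step 1: generate() creates a generator.
Step 2: next(g) yields 19 (consumed and discarded).
Step 3: next(g) yields 15, assigned to ans.
Therefore ans = 15.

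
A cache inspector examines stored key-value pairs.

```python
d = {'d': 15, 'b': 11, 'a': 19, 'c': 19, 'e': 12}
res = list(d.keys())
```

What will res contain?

Step 1: d.keys() returns the dictionary keys in insertion order.
Therefore res = ['d', 'b', 'a', 'c', 'e'].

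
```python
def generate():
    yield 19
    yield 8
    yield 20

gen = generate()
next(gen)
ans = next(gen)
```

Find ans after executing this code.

Step 1: generate() creates a generator.
Step 2: next(gen) yields 19 (consumed and discarded).
Step 3: next(gen) yields 8, assigned to ans.
Therefore ans = 8.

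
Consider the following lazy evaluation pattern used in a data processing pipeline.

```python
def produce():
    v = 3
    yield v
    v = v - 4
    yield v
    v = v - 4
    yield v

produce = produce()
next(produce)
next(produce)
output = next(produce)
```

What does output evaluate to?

Step 1: Trace through generator execution:
  Yield 1: v starts at 3, yield 3
  Yield 2: v = 3 - 4 = -1, yield -1
  Yield 3: v = -1 - 4 = -5, yield -5
Step 2: First next() gets 3, second next() gets the second value, third next() yields -5.
Therefore output = -5.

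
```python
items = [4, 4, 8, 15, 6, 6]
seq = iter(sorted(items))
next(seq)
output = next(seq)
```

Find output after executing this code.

Step 1: sorted([4, 4, 8, 15, 6, 6]) = [4, 4, 6, 6, 8, 15].
Step 2: Create iterator and skip 1 elements.
Step 3: next() returns 4.
Therefore output = 4.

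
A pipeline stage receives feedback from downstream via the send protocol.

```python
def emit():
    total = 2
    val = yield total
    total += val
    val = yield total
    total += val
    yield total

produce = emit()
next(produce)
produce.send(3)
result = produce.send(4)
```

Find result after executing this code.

Step 1: next() -> yield total=2.
Step 2: send(3) -> val=3, total = 2+3 = 5, yield 5.
Step 3: send(4) -> val=4, total = 5+4 = 9, yield 9.
Therefore result = 9.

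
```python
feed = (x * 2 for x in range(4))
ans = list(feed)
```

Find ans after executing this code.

Step 1: For each x in range(4), compute x*2:
  x=0: 0*2 = 0
  x=1: 1*2 = 2
  x=2: 2*2 = 4
  x=3: 3*2 = 6
Therefore ans = [0, 2, 4, 6].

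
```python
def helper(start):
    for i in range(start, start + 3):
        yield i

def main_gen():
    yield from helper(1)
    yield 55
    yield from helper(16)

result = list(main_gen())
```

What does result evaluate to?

Step 1: main_gen() delegates to helper(1):
  yield 1
  yield 2
  yield 3
Step 2: yield 55
Step 3: Delegates to helper(16):
  yield 16
  yield 17
  yield 18
Therefore result = [1, 2, 3, 55, 16, 17, 18].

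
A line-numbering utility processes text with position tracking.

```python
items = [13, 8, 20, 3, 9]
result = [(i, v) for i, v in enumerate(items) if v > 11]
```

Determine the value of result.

Step 1: Filter enumerate([13, 8, 20, 3, 9]) keeping v > 11:
  (0, 13): 13 > 11, included
  (1, 8): 8 <= 11, excluded
  (2, 20): 20 > 11, included
  (3, 3): 3 <= 11, excluded
  (4, 9): 9 <= 11, excluded
Therefore result = [(0, 13), (2, 20)].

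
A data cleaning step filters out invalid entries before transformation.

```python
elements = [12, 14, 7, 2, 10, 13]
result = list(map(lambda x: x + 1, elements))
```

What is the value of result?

Step 1: Apply lambda x: x + 1 to each element:
  12 -> 13
  14 -> 15
  7 -> 8
  2 -> 3
  10 -> 11
  13 -> 14
Therefore result = [13, 15, 8, 3, 11, 14].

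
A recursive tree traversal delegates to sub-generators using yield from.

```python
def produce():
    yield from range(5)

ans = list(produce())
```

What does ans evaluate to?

Step 1: yield from delegates to the iterable, yielding each element.
Step 2: Collected values: [0, 1, 2, 3, 4].
Therefore ans = [0, 1, 2, 3, 4].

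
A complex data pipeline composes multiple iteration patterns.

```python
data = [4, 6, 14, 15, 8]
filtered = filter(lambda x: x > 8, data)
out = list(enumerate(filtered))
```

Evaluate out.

Step 1: Filter [4, 6, 14, 15, 8] for > 8: [14, 15].
Step 2: enumerate re-indexes from 0: [(0, 14), (1, 15)].
Therefore out = [(0, 14), (1, 15)].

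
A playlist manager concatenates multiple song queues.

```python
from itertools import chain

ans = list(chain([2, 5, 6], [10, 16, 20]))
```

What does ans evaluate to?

Step 1: chain() concatenates iterables: [2, 5, 6] + [10, 16, 20].
Therefore ans = [2, 5, 6, 10, 16, 20].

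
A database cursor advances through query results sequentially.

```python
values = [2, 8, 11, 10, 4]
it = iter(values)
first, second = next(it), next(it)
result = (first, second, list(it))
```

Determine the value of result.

Step 1: Create iterator over [2, 8, 11, 10, 4].
Step 2: first = 2, second = 8.
Step 3: Remaining elements: [11, 10, 4].
Therefore result = (2, 8, [11, 10, 4]).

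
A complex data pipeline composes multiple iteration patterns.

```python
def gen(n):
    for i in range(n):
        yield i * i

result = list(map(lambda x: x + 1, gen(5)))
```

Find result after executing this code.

Step 1: gen(5) yields squares: [0, 1, 4, 9, 16].
Step 2: map adds 1 to each: [1, 2, 5, 10, 17].
Therefore result = [1, 2, 5, 10, 17].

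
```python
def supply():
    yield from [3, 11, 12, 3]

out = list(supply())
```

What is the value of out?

Step 1: yield from delegates to the iterable, yielding each element.
Step 2: Collected values: [3, 11, 12, 3].
Therefore out = [3, 11, 12, 3].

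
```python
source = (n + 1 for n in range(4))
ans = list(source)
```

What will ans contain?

Step 1: For each n in range(4), compute n+1:
  n=0: 0+1 = 1
  n=1: 1+1 = 2
  n=2: 2+1 = 3
  n=3: 3+1 = 4
Therefore ans = [1, 2, 3, 4].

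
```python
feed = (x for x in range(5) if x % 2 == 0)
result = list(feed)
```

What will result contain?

Step 1: Filter range(5) keeping only even values:
  x=0: even, included
  x=1: odd, excluded
  x=2: even, included
  x=3: odd, excluded
  x=4: even, included
Therefore result = [0, 2, 4].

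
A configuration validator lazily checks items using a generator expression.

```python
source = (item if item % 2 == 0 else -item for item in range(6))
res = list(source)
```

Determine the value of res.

Step 1: For each item in range(6), yield item if even, else -item:
  item=0: even, yield 0
  item=1: odd, yield -1
  item=2: even, yield 2
  item=3: odd, yield -3
  item=4: even, yield 4
  item=5: odd, yield -5
Therefore res = [0, -1, 2, -3, 4, -5].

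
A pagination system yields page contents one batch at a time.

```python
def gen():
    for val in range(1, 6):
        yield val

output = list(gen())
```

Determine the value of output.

Step 1: The generator yields each value from range(1, 6).
Step 2: list() consumes all yields: [1, 2, 3, 4, 5].
Therefore output = [1, 2, 3, 4, 5].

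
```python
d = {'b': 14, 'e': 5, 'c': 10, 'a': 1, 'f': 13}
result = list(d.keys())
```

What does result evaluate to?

Step 1: d.keys() returns the dictionary keys in insertion order.
Therefore result = ['b', 'e', 'c', 'a', 'f'].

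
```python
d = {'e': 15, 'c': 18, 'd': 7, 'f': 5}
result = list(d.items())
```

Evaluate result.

Step 1: d.items() returns (key, value) pairs in insertion order.
Therefore result = [('e', 15), ('c', 18), ('d', 7), ('f', 5)].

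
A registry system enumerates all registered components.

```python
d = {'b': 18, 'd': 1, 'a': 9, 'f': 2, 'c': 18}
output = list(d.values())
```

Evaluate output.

Step 1: d.values() returns the dictionary values in insertion order.
Therefore output = [18, 1, 9, 2, 18].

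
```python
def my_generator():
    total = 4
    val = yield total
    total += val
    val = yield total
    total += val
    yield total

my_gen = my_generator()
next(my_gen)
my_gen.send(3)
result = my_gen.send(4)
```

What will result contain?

Step 1: next() -> yield total=4.
Step 2: send(3) -> val=3, total = 4+3 = 7, yield 7.
Step 3: send(4) -> val=4, total = 7+4 = 11, yield 11.
Therefore result = 11.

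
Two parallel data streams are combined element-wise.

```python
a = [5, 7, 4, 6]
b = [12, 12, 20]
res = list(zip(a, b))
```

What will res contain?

Step 1: zip stops at shortest (len(a)=4, len(b)=3):
  Index 0: (5, 12)
  Index 1: (7, 12)
  Index 2: (4, 20)
Step 2: Last element of a (6) has no pair, dropped.
Therefore res = [(5, 12), (7, 12), (4, 20)].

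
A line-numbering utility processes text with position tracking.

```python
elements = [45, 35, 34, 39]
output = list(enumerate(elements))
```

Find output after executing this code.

Step 1: enumerate pairs each element with its index:
  (0, 45)
  (1, 35)
  (2, 34)
  (3, 39)
Therefore output = [(0, 45), (1, 35), (2, 34), (3, 39)].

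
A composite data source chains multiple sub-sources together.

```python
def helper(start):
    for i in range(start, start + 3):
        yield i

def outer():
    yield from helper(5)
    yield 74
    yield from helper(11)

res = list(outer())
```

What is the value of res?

Step 1: outer() delegates to helper(5):
  yield 5
  yield 6
  yield 7
Step 2: yield 74
Step 3: Delegates to helper(11):
  yield 11
  yield 12
  yield 13
Therefore res = [5, 6, 7, 74, 11, 12, 13].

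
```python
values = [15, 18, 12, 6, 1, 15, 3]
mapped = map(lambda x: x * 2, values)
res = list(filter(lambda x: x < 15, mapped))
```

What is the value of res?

Step 1: Map x * 2:
  15 -> 30
  18 -> 36
  12 -> 24
  6 -> 12
  1 -> 2
  15 -> 30
  3 -> 6
Step 2: Filter for < 15:
  30: removed
  36: removed
  24: removed
  12: kept
  2: kept
  30: removed
  6: kept
Therefore res = [12, 2, 6].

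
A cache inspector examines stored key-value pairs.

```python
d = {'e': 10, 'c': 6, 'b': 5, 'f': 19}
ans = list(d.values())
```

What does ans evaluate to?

Step 1: d.values() returns the dictionary values in insertion order.
Therefore ans = [10, 6, 5, 19].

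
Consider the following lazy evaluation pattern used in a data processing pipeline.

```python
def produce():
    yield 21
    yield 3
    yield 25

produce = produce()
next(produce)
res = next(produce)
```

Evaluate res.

Step 1: produce() creates a generator.
Step 2: next(produce) yields 21 (consumed and discarded).
Step 3: next(produce) yields 3, assigned to res.
Therefore res = 3.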